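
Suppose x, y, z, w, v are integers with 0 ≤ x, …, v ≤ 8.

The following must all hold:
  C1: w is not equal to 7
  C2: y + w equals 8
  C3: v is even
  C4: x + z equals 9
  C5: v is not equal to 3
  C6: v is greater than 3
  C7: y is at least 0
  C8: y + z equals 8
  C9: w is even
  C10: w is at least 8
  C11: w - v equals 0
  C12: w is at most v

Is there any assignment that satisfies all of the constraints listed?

Take x = 1, y = 0, z = 8, w = 8, v = 8. Then constraint 2: y + w = 8; constraint 4: x + z = 9; constraint 8: y + z = 8, and every other listed constraint is also met.

Satisfiable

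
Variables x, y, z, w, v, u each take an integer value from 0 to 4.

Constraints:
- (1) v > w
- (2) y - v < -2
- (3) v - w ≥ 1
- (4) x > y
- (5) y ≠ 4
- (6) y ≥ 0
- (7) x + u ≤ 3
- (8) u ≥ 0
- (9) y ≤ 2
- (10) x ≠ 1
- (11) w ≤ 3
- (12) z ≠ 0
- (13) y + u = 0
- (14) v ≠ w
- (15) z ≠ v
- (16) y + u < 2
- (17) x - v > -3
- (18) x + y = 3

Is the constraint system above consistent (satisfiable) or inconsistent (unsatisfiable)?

Setting (x, y, z, w, v, u) = (3, 0, 1, 0, 3, 0) satisfies everything: constraint 2: y - v = -3; constraint 3: v - w = 3; constraint 7: x + u = 3, and the others follow.

Satisfiable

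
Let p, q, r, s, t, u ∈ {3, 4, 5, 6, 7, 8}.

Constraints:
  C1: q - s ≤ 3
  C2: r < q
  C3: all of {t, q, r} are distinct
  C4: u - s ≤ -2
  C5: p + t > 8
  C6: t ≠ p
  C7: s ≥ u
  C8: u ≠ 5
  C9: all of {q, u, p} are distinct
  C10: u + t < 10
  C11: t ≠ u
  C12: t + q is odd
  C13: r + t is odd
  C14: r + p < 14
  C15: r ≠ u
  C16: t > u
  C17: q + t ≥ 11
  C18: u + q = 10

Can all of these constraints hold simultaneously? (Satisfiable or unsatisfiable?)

Satisfiable

Setting (p, q, r, s, t, u) = (6, 7, 5, 5, 4, 3) satisfies everything: constraint 1: q - s = 2; constraint 4: u - s = -2; constraint 5: p + t = 10, and the others follow.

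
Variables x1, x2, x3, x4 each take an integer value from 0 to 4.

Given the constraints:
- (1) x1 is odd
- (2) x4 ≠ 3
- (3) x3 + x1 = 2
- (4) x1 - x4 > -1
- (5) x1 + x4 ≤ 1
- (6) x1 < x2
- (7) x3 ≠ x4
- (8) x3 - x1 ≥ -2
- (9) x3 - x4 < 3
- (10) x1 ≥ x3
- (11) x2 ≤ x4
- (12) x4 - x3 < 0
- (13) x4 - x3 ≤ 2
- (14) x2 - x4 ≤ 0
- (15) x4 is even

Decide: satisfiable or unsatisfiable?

Constraints 6, 10, 11, and 12 give x1 < x2, x2 ≤ x4, x4 < x3, x3 ≤ x1. Chaining: x1 < x2 ≤ x4 < x3 ≤ x1, which forces x1 < x1 — impossible.

Unsatisfiable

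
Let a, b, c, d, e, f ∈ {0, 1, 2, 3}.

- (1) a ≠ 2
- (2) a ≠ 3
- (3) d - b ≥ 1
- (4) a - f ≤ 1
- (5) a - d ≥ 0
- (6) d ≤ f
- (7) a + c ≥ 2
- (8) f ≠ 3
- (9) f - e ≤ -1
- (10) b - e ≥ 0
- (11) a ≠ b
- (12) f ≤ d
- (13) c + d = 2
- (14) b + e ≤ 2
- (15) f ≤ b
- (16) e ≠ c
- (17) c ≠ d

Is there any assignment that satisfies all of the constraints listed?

Unsatisfiable

Constraints 3, 4, 5, 9, and 10 give a − d ≥ 0, d − b ≥ 1, b − e ≥ 0, e − f ≥ 1, f − a ≥ -1.
Adding all 5 inequalities: the left sides telescope to 0, and the right sides sum to 0 + 1 + 0 + 1 + (-1) = 1. So 0 ≥ 1, which is false.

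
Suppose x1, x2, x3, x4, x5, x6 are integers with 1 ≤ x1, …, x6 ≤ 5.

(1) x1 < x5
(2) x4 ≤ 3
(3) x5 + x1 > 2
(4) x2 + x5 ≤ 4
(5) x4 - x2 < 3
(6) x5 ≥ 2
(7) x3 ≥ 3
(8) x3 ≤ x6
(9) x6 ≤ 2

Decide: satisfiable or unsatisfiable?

From constraint 7: x3 ≥ 3. From constraints 8 and 9: x3 ≤ x6 and x6 ≤ 2, so x3 ≤ 2. But 2 < 3, so no value of x3 works.

Unsatisfiable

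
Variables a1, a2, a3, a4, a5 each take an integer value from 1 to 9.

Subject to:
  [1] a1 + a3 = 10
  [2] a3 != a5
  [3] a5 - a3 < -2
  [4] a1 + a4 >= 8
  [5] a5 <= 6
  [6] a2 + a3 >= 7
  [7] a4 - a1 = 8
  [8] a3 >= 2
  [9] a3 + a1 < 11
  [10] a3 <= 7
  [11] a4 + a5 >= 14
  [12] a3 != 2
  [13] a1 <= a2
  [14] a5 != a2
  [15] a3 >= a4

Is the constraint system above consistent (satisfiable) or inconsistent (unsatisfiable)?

From constraints 10 and 15: a4 ≤ a3 ≤ 7. From constraint 5: a5 ≤ 6. Hence a4 + a5 ≤ 13. But constraint 11 requires a4 + a5 ≥ 14, and 14 > 13. Contradiction.

Unsatisfiable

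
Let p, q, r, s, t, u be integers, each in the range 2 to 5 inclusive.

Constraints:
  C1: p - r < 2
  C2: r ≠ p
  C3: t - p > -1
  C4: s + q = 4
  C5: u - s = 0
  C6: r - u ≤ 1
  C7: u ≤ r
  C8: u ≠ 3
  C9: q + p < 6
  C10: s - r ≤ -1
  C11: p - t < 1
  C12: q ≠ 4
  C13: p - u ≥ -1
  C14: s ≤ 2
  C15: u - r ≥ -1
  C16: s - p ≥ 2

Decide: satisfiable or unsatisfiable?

Unsatisfiable

Constraints 6, 10, 13, and 16 give s − p ≥ 2, p − u ≥ -1, u − r ≥ -1, r − s ≥ 1.
Adding all 4 inequalities: the left sides telescope to 0, and the right sides sum to 2 + (-1) + (-1) + 1 = 1. So 0 ≥ 1, which is false.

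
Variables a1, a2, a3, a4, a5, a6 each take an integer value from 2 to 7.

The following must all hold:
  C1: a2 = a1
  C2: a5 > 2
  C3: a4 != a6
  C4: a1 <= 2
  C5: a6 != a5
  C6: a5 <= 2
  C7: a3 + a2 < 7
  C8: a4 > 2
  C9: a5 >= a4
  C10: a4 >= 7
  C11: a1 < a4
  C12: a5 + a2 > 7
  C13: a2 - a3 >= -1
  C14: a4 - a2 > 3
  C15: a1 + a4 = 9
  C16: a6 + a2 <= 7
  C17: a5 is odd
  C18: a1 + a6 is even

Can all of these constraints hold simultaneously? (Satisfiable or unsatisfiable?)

From constraint 10: a4 ≥ 7. From constraints 6 and 9: a4 ≤ a5 and a5 ≤ 2, so a4 ≤ 2. But 2 < 7, so no value of a4 works.

Unsatisfiable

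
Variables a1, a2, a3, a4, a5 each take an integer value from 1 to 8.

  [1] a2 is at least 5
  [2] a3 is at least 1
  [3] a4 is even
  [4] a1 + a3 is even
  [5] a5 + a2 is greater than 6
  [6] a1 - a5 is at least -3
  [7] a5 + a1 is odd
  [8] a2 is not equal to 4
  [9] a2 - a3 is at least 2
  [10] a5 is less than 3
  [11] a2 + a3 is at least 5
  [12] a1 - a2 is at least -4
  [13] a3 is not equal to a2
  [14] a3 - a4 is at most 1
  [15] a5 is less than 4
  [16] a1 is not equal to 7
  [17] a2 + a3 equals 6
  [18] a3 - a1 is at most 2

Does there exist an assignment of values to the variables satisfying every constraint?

The assignment a1 = 1, a2 = 5, a3 = 1, a4 = 2, a5 = 2 works:
  constraint 5 holds since a5 + a2 = 7.
  constraint 6 holds since a1 - a5 = -1.
The rest check out directly.

Satisfiable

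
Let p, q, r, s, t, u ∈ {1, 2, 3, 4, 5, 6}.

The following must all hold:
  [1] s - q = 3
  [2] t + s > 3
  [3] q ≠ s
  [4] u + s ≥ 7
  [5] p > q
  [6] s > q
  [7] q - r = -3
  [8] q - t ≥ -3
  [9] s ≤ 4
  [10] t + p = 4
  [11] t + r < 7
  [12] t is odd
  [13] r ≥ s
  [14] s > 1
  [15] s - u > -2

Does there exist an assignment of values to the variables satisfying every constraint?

The assignment p = 3, q = 1, r = 4, s = 4, t = 1, u = 4 works:
  constraint 1 holds since s - q = 3.
  constraint 2 holds since t + s = 5.
  constraint 4 holds since u + s = 8.
The rest check out directly.

Satisfiable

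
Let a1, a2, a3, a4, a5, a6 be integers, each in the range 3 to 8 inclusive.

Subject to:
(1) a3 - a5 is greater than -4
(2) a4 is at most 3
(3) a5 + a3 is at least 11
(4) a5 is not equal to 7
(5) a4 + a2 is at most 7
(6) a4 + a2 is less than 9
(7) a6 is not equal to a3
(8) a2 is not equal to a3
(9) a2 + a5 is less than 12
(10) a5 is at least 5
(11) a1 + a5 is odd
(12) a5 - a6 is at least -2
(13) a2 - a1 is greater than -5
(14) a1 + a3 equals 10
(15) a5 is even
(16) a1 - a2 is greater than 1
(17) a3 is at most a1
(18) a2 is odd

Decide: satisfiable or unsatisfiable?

Satisfiable

Take a1 = 5, a2 = 3, a3 = 5, a4 = 3, a5 = 6, a6 = 6. Then constraint 1: a3 - a5 = -1; constraint 3: a5 + a3 = 11, and every other listed constraint is also met.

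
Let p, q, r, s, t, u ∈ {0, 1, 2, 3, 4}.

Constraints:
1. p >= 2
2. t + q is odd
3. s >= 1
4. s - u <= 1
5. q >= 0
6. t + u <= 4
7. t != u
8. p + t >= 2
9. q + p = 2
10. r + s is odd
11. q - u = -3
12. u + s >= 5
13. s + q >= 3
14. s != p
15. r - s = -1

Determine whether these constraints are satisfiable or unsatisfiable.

Satisfiable

Take p = 2, q = 0, r = 2, s = 3, t = 1, u = 3. Then constraint 4: s - u = 0; constraint 6: t + u = 4; constraint 8: p + t = 3, and every other listed constraint is also met.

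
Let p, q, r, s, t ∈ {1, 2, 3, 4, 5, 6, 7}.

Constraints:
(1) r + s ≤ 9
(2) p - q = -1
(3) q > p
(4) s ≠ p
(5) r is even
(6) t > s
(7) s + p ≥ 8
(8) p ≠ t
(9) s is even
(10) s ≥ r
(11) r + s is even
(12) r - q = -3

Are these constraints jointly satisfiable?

Setting (p, q, r, s, t) = (6, 7, 4, 4, 5) satisfies everything: constraint 1: r + s = 8; constraint 2: p - q = -1, and the others follow.

Satisfiable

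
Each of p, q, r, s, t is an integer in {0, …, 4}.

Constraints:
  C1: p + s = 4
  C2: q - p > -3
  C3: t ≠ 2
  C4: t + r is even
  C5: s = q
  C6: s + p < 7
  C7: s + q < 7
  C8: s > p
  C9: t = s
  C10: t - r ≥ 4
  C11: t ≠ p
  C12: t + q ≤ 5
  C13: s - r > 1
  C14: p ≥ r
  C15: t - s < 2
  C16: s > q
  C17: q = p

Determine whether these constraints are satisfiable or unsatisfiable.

Unsatisfiable

From constraints 5, 9, and 17, t = s = q = p, so t = p. But constraint 11 says t ≠ p. Contradiction.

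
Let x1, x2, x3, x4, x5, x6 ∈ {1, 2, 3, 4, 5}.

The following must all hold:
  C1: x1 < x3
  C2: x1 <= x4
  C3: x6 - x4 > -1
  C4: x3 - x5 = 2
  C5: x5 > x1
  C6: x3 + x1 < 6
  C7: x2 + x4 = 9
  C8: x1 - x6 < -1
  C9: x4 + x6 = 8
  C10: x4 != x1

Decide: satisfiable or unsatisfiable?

One satisfying assignment is x1 = 1, x2 = 5, x3 = 4, x4 = 4, x5 = 2, x6 = 4.
For the less obvious constraints — constraint 3: x6 - x4 = 0; constraint 4: x3 - x5 = 2; constraint 6: x3 + x1 = 5 — and the others hold by inspection.

Satisfiable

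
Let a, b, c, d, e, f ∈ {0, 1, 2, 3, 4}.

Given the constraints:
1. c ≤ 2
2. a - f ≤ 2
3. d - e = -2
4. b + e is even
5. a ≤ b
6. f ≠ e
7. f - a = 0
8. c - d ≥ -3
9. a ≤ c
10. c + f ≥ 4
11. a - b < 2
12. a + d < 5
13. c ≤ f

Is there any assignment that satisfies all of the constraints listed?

The assignment a = 2, b = 2, c = 2, d = 2, e = 4, f = 2 works:
  constraint 2 holds since a - f = 0.
  constraint 3 holds since d - e = -2.
  constraint 7 holds since f - a = 0.
The rest check out directly.

Satisfiable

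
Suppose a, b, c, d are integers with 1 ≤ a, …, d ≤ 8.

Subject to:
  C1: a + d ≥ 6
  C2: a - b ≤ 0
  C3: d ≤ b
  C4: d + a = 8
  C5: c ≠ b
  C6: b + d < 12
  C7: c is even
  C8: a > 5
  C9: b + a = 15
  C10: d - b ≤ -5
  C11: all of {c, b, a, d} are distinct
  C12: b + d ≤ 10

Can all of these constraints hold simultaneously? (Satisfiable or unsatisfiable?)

The assignment a = 7, b = 8, c = 4, d = 1 works:
  constraint 1 holds since a + d = 8.
  constraint 2 holds since a - b = -1.
  constraint 4 holds since d + a = 8.
The rest check out directly.

Satisfiable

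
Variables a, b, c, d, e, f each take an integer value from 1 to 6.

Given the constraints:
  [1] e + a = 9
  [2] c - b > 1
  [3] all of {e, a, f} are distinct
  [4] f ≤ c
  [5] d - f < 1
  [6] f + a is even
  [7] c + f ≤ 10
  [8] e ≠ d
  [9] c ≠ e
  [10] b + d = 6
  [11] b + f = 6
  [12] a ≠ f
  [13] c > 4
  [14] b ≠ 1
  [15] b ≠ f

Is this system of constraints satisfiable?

Take a = 6, b = 4, c = 6, d = 2, e = 3, f = 2. Then constraint 1: e + a = 9; constraint 2: c - b = 2, and every other listed constraint is also met.

Satisfiable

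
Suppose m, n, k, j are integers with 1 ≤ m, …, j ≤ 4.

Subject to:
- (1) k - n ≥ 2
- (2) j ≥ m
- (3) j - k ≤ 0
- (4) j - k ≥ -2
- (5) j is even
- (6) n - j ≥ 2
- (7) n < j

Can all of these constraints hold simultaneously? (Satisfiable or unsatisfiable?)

Unsatisfiable

Constraints 1, 4, and 6 give j − k ≥ -2, k − n ≥ 2, n − j ≥ 2.
Adding all 3 inequalities: the left sides telescope to 0, and the right sides sum to (-2) + 2 + 2 = 2. So 0 ≥ 2, which is false.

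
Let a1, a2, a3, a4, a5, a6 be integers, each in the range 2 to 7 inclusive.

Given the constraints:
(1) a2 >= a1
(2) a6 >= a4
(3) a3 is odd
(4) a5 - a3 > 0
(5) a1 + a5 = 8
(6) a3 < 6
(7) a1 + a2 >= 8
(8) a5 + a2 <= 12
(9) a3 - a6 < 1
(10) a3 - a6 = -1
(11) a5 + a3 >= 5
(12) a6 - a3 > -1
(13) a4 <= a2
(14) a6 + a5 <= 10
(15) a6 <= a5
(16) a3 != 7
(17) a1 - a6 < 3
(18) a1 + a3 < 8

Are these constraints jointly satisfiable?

The assignment a1 = 4, a2 = 6, a3 = 3, a4 = 2, a5 = 4, a6 = 4 works:
  constraint 4 holds since a5 - a3 = 1.
  constraint 5 holds since a1 + a5 = 8.
  constraint 7 holds since a1 + a2 = 10.
The rest check out directly.

Satisfiable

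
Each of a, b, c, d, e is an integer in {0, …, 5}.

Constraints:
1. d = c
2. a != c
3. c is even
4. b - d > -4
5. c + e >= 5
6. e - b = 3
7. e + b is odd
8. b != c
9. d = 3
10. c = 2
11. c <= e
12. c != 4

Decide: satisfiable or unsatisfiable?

Constraint 9 fixes d = 3 and constraint 10 fixes c = 2, but constraint 1 requires d = c. Since 3 ≠ 2, contradiction.

Unsatisfiable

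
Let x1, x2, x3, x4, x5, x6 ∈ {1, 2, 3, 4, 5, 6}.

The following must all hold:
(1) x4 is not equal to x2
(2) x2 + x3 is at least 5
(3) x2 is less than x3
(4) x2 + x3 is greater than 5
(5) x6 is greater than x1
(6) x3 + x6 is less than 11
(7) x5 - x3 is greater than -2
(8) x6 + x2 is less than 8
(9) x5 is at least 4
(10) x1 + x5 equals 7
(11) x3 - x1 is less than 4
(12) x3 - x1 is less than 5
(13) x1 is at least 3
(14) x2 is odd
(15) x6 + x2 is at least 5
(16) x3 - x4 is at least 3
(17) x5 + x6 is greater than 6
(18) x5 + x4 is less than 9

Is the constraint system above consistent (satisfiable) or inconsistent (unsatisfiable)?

Satisfiable

One satisfying assignment is x1 = 3, x2 = 1, x3 = 5, x4 = 2, x5 = 4, x6 = 4.
For the less obvious constraints — constraint 2: x2 + x3 = 6; constraint 4: x2 + x3 = 6 — and the others hold by inspection.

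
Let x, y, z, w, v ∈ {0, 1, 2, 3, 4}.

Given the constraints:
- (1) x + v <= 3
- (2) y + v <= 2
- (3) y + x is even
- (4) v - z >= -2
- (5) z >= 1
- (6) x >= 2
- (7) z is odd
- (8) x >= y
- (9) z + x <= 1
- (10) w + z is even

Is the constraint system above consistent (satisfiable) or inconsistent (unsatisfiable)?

Unsatisfiable

From constraint 5: z ≥ 1. From constraint 6: x ≥ 2. Hence z + x ≥ 3. But constraint 9 requires z + x ≤ 1, and 1 < 3. Contradiction.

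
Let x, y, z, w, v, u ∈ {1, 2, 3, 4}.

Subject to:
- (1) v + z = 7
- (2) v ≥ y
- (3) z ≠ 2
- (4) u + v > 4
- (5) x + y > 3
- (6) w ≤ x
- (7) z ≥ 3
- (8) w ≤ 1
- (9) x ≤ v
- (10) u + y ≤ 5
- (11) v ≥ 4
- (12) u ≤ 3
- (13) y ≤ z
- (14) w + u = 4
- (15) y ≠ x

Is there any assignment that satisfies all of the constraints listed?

Satisfiable

Try x = 3, y = 2, z = 3, w = 1, v = 4, u = 3.
Check constraint 1: v + z = 7; constraint 4: u + v = 7. The remaining constraints are straightforward to verify.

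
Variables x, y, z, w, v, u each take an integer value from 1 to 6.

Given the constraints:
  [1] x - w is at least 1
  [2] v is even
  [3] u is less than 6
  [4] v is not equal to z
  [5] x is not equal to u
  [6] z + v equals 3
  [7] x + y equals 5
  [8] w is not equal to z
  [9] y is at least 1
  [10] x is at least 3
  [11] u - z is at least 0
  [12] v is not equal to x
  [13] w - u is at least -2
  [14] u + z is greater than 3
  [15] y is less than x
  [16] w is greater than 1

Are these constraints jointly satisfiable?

The assignment x = 4, y = 1, z = 1, w = 3, v = 2, u = 3 works:
  constraint 1 holds since x - w = 1.
  constraint 6 holds since z + v = 3.
The rest check out directly.

Satisfiable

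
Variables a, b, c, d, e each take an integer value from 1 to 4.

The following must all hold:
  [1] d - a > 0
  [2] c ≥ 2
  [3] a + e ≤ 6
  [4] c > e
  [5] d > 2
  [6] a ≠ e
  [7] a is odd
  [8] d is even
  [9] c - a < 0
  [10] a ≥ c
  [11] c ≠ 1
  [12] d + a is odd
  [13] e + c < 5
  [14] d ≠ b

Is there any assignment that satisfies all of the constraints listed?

Take a = 3, b = 1, c = 2, d = 4, e = 1. Then constraint 1: d - a = 1; constraint 3: a + e = 4, and every other listed constraint is also met.

Satisfiable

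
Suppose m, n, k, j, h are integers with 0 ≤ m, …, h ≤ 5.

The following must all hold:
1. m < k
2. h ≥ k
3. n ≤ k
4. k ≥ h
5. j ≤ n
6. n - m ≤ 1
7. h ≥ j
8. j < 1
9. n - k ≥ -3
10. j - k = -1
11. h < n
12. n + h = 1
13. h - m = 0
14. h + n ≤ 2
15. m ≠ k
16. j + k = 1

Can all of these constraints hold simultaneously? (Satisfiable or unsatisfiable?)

Constraints 2, 3, and 11 give n ≤ k, k ≤ h, h < n. Chaining: n ≤ k ≤ h < n, which forces n < n — impossible.

Unsatisfiable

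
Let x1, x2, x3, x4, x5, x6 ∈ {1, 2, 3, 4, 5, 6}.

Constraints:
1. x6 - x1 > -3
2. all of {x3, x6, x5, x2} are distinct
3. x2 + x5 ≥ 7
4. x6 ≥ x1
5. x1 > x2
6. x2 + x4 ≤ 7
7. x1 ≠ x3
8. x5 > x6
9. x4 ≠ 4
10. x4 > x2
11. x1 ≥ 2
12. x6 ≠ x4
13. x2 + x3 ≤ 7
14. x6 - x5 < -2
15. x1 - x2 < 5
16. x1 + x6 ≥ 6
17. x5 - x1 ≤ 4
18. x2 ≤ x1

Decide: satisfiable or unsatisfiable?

Try x1 = 3, x2 = 1, x3 = 4, x4 = 6, x5 = 6, x6 = 3.
Check constraint 1: x6 - x1 = 0; constraint 3: x2 + x5 = 7. The remaining constraints are straightforward to verify.

Satisfiable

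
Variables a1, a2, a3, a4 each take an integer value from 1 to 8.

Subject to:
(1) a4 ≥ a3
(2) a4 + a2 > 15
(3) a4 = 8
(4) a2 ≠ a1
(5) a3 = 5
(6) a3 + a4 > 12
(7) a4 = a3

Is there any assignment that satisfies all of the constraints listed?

Unsatisfiable

Constraint 3 fixes a4 = 8 and constraint 5 fixes a3 = 5, but constraint 7 requires a4 = a3. Since 8 ≠ 5, contradiction.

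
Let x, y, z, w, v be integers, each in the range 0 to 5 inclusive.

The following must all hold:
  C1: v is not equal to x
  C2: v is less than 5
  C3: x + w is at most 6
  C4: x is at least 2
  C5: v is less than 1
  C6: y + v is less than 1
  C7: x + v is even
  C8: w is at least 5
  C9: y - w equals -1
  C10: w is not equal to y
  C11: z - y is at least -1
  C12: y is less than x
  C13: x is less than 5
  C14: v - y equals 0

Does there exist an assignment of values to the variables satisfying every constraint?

From constraint 4: x ≥ 2. From constraint 8: w ≥ 5. Hence x + w ≥ 7. But constraint 3 requires x + w ≤ 6, and 6 < 7. Contradiction.

Unsatisfiable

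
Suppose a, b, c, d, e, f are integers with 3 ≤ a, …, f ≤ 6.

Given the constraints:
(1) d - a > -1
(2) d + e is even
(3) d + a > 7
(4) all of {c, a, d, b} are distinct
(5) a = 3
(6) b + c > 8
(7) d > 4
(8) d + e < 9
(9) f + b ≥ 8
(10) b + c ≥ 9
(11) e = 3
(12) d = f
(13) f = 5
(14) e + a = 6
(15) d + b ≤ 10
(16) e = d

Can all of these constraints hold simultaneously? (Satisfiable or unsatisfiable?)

Unsatisfiable

Constraint 11 fixes e = 3 and constraint 13 fixes f = 5. Constraints 12 and 16 give e = d = f, so e = f. But 3 ≠ 5 — contradiction.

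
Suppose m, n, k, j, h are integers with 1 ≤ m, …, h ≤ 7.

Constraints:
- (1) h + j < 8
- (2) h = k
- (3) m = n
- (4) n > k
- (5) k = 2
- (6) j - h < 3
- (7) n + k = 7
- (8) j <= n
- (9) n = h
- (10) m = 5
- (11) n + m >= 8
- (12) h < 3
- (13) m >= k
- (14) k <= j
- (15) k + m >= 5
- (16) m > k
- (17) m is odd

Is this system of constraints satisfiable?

Constraint 10 fixes m = 5 and constraint 5 fixes k = 2. Constraints 2, 3, and 9 give m = n = h = k, so m = k. But 5 ≠ 2 — contradiction.

Unsatisfiable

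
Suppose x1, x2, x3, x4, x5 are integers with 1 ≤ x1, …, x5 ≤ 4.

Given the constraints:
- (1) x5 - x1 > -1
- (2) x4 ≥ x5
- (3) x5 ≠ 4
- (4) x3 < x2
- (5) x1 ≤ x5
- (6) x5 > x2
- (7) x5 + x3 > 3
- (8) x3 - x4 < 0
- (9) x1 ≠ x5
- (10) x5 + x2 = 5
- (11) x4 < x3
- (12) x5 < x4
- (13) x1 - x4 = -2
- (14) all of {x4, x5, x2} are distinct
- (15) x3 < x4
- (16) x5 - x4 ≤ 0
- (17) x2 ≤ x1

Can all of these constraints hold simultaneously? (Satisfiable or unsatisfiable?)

Constraints 4, 5, 11, 12, and 17 give x5 < x4, x4 < x3, x3 < x2, x2 ≤ x1, x1 ≤ x5. Chaining: x5 < x4 < x3 < x2 ≤ x1 ≤ x5, which forces x5 < x5 — impossible.

Unsatisfiable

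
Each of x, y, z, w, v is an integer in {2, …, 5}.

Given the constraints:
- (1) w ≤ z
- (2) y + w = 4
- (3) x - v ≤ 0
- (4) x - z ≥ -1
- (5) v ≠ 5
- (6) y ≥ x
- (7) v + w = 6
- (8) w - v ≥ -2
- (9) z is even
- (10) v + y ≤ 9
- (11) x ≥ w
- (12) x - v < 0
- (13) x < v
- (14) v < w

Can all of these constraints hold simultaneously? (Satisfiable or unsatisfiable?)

Constraints 11, 12, and 14 give x < v, v < w, w ≤ x. Chaining: x < v < w ≤ x, which forces x < x — impossible.

Unsatisfiable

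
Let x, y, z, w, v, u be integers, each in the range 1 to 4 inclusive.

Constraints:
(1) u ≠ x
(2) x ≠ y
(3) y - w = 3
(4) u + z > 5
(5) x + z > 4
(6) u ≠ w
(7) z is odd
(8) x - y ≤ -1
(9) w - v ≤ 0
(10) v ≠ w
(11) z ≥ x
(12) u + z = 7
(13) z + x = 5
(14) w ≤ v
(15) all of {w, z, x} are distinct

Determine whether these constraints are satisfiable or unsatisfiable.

Setting (x, y, z, w, v, u) = (2, 4, 3, 1, 4, 4) satisfies everything: constraint 3: y - w = 3; constraint 4: u + z = 7; constraint 5: x + z = 5, and the others follow.

Satisfiable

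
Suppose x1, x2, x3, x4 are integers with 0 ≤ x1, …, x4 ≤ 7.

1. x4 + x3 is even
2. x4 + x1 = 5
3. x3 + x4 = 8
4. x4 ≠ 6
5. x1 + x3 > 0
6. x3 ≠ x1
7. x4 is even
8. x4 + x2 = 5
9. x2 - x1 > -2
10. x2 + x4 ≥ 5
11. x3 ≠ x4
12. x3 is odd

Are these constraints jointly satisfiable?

Unsatisfiable

Constraint 7 makes x4 even and constraint 12 makes x3 odd, so x4 + x3 must be odd. Constraint 1 says x4 + x3 is even — contradiction.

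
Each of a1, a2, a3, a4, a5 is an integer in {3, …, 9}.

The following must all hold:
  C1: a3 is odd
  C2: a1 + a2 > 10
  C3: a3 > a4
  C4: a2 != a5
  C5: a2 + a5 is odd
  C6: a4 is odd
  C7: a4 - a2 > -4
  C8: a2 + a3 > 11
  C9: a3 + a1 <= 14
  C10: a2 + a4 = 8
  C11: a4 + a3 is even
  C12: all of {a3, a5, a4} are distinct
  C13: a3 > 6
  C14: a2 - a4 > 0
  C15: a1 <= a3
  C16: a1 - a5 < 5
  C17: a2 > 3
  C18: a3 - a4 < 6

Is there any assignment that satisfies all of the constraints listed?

One satisfying assignment is a1 = 7, a2 = 5, a3 = 7, a4 = 3, a5 = 4.
For the less obvious constraints — constraint 2: a1 + a2 = 12; constraint 7: a4 - a2 = -2 — and the others hold by inspection.

Satisfiable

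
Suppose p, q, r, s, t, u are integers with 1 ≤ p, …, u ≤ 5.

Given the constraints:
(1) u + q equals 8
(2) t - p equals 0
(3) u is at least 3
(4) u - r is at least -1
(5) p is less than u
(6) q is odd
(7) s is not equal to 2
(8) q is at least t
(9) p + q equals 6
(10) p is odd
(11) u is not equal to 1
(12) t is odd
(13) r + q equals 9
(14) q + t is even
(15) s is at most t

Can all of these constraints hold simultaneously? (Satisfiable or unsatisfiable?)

Take p = 1, q = 5, r = 4, s = 1, t = 1, u = 3. Then constraint 1: u + q = 8; constraint 2: t - p = 0, and every other listed constraint is also met.

Satisfiable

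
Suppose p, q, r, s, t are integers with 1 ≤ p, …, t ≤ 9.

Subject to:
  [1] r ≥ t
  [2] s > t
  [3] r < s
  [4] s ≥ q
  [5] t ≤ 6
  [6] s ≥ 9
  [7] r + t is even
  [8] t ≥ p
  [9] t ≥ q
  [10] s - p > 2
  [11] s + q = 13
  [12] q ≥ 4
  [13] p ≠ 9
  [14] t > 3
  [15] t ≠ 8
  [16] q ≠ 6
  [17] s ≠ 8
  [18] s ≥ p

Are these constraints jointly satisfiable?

The assignment p = 5, q = 4, r = 5, s = 9, t = 5 works:
  constraint 7 holds since r + t = 10 is even.
  constraint 10 holds since s - p = 4.
  constraint 11 holds since s + q = 13.
The rest check out directly.

Satisfiable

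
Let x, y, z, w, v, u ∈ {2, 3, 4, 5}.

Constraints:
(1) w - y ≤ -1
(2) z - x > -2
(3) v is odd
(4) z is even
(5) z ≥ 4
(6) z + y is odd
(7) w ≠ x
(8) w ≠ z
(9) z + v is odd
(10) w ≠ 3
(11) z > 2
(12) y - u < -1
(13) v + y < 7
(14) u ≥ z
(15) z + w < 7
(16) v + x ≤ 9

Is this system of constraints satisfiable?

Try x = 4, y = 3, z = 4, w = 2, v = 3, u = 5.
Check constraint 1: w - y = -1; constraint 2: z - x = 0; constraint 12: y - u = -2. The remaining constraints are straightforward to verify.

Satisfiable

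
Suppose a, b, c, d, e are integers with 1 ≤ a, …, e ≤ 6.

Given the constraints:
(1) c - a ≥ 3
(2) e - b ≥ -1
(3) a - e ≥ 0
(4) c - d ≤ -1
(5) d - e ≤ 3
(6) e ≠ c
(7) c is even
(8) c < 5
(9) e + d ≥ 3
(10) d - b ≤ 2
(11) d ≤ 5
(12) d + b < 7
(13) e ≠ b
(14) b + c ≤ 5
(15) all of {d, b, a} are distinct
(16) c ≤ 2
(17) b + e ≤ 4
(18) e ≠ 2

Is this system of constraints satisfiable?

Constraints 1, 2, 3, 4, and 10 give d − c ≥ 1, c − a ≥ 3, a − e ≥ 0, e − b ≥ -1, b − d ≥ -2.
Adding all 5 inequalities: the left sides telescope to 0, and the right sides sum to 1 + 3 + 0 + (-1) + (-2) = 1. So 0 ≥ 1, which is false.

Unsatisfiable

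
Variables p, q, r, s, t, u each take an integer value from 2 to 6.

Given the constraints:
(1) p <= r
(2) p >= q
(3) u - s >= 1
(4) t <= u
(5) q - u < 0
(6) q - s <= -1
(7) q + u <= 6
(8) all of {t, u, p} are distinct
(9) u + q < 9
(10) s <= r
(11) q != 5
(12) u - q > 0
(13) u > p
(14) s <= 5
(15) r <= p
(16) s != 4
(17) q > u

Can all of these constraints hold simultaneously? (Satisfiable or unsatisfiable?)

Constraints 6, 10, 13, 15, and 17 give u < q, q < s, s ≤ r, r ≤ p, p < u. Chaining: u < q < s ≤ r ≤ p < u, which forces u < u — impossible.

Unsatisfiable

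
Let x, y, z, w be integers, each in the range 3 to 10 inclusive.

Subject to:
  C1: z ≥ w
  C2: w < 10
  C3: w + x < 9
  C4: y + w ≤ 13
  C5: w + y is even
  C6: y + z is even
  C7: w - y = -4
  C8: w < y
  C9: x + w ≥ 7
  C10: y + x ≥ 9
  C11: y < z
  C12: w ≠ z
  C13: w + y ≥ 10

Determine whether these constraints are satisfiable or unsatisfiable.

Take x = 3, y = 8, z = 10, w = 4. Then constraint 3: w + x = 7; constraint 4: y + w = 12, and every other listed constraint is also met.

Satisfiable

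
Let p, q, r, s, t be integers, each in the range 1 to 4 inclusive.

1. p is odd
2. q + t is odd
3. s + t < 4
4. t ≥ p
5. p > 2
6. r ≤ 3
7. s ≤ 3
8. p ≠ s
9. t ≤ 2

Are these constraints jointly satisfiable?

From constraint 5: p ≥ 3. From constraints 4 and 9: p ≤ t and t ≤ 2, so p ≤ 2. But 2 < 3, so no value of p works.

Unsatisfiable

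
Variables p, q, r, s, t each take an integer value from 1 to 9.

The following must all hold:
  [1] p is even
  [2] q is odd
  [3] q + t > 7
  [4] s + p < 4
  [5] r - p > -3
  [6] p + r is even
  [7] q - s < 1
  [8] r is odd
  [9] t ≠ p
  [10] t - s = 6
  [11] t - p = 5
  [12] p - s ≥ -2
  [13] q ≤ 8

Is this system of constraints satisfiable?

Unsatisfiable

Constraint 1 makes p even and constraint 8 makes r odd, so p + r must be odd. Constraint 6 says p + r is even — contradiction.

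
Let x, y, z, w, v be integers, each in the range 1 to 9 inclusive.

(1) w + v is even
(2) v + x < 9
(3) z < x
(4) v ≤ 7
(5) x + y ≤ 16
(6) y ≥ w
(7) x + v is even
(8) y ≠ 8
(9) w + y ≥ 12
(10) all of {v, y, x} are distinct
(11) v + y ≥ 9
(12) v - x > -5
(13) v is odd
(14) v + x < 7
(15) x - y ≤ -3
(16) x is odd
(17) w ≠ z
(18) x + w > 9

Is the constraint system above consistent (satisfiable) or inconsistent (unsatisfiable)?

Satisfiable

Try x = 5, y = 9, z = 1, w = 5, v = 1.
Check constraint 2: v + x = 6; constraint 5: x + y = 14; constraint 9: w + y = 14. The remaining constraints are straightforward to verify.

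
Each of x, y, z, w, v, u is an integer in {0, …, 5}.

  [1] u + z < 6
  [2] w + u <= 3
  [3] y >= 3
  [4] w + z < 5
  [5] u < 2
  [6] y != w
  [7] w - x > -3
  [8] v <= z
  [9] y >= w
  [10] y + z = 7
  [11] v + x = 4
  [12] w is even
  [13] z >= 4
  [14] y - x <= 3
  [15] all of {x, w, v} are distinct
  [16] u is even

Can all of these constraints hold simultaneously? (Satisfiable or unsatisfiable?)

Satisfiable

Take x = 1, y = 3, z = 4, w = 0, v = 3, u = 0. Then constraint 1: u + z = 4; constraint 2: w + u = 0; constraint 4: w + z = 4, and every other listed constraint is also met.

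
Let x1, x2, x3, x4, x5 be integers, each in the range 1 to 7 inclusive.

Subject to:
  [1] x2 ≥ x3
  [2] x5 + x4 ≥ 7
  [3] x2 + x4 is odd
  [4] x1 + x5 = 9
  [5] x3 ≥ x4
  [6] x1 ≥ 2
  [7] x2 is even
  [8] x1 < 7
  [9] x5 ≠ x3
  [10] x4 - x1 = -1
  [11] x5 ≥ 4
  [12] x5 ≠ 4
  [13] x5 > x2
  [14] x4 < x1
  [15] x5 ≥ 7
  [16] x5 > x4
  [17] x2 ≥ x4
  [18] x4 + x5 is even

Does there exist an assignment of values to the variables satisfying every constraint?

Setting (x1, x2, x3, x4, x5) = (2, 2, 1, 1, 7) satisfies everything: constraint 2: x5 + x4 = 8; constraint 4: x1 + x5 = 9; constraint 10: x4 - x1 = -1, and the others follow.

Satisfiable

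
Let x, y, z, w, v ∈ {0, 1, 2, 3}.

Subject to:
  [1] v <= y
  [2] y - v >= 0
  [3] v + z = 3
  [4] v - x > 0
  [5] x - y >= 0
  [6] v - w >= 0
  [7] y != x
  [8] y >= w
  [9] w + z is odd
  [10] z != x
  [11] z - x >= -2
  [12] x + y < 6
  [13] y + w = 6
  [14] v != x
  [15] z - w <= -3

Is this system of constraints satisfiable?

Constraints 2, 5, 6, 11, and 15 give z − x ≥ -2, x − y ≥ 0, y − v ≥ 0, v − w ≥ 0, w − z ≥ 3.
Adding all 5 inequalities: the left sides telescope to 0, and the right sides sum to (-2) + 0 + 0 + 0 + 3 = 1. So 0 ≥ 1, which is false.

Unsatisfiable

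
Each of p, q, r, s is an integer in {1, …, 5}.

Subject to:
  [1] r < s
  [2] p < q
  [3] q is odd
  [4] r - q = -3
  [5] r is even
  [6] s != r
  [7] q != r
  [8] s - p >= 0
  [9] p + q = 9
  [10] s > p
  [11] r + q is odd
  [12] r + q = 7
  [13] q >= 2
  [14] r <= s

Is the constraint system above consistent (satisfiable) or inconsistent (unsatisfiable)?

Setting (p, q, r, s) = (4, 5, 2, 5) satisfies everything: constraint 4: r - q = -3; constraint 8: s - p = 1; constraint 9: p + q = 9, and the others follow.

Satisfiable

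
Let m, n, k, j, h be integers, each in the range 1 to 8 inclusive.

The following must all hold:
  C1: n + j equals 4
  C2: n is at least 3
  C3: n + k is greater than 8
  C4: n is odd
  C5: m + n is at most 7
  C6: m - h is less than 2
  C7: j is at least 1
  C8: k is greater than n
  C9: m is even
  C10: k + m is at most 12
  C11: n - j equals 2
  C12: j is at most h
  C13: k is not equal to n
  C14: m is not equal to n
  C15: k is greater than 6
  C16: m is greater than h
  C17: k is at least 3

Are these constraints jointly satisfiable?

Satisfiable

The assignment m = 4, n = 3, k = 7, j = 1, h = 3 works:
  constraint 1 holds since n + j = 4.
  constraint 3 holds since n + k = 10.
The rest check out directly.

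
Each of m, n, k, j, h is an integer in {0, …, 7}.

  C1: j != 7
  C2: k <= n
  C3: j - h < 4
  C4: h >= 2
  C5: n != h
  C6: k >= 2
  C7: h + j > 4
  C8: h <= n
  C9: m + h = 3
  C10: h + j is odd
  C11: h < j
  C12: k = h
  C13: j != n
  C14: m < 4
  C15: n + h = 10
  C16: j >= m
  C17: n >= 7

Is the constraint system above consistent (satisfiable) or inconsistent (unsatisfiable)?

Try m = 0, n = 7, k = 3, j = 4, h = 3.
Check constraint 3: j - h = 1; constraint 7: h + j = 7. The remaining constraints are straightforward to verify.

Satisfiable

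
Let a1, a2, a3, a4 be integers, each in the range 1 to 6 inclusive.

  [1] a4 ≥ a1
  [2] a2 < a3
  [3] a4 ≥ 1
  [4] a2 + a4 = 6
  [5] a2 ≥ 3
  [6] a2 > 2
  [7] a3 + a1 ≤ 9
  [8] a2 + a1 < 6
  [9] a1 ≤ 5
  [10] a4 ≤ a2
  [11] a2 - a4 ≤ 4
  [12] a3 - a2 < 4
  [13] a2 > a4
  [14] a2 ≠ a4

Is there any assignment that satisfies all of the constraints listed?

Satisfiable

Try a1 = 1, a2 = 4, a3 = 6, a4 = 2.
Check constraint 4: a2 + a4 = 6; constraint 7: a3 + a1 = 7. The remaining constraints are straightforward to verify.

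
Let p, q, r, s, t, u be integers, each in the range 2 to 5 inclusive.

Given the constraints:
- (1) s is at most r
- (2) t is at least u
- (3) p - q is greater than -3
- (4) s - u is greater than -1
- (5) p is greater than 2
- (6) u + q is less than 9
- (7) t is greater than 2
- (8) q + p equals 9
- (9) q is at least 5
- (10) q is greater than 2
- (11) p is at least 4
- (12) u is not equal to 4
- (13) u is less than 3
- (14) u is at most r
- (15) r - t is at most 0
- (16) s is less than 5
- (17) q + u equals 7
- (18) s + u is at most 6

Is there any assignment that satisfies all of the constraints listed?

One satisfying assignment is p = 4, q = 5, r = 4, s = 2, t = 5, u = 2.
For the less obvious constraints — constraint 3: p - q = -1; constraint 4: s - u = 0 — and the others hold by inspection.

Satisfiable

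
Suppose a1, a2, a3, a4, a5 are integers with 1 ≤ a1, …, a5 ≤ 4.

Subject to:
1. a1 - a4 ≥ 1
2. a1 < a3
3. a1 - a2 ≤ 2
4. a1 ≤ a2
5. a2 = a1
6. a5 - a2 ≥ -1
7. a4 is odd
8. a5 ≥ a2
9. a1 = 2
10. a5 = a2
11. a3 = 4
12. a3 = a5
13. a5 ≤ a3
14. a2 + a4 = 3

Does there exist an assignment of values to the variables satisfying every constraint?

Unsatisfiable

Constraint 11 fixes a3 = 4 and constraint 9 fixes a1 = 2. Constraints 5, 10, and 12 give a3 = a5 = a2 = a1, so a3 = a1. But 4 ≠ 2 — contradiction.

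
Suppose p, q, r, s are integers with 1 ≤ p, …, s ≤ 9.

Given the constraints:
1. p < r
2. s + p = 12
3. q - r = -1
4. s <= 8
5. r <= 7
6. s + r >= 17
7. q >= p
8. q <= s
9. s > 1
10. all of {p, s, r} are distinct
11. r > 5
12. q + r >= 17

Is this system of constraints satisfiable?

From constraints 4 and 8: q ≤ s ≤ 8. From constraint 5: r ≤ 7. Hence q + r ≤ 15. But constraint 12 requires q + r ≥ 17, and 17 > 15. Contradiction.

Unsatisfiable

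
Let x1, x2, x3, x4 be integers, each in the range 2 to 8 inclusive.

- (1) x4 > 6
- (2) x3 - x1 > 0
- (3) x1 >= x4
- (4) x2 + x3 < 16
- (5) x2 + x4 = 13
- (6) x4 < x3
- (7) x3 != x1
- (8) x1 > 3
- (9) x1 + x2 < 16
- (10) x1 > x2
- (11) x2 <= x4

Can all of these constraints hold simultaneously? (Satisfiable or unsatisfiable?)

Satisfiable

Setting (x1, x2, x3, x4) = (7, 6, 8, 7) satisfies everything: constraint 2: x3 - x1 = 1; constraint 4: x2 + x3 = 14; constraint 5: x2 + x4 = 13, and the others follow.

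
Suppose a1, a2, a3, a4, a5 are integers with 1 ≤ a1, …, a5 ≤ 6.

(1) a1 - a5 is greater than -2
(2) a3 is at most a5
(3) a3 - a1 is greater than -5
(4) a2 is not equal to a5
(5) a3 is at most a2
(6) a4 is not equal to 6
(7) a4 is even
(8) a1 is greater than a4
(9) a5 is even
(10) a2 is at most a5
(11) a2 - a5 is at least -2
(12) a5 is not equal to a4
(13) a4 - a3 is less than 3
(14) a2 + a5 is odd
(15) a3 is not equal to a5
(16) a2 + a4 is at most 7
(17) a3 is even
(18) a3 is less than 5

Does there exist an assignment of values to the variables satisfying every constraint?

Satisfiable

The assignment a1 = 6, a2 = 5, a3 = 2, a4 = 2, a5 = 6 works:
  constraint 1 holds since a1 - a5 = 0.
  constraint 3 holds since a3 - a1 = -4.
The rest check out directly.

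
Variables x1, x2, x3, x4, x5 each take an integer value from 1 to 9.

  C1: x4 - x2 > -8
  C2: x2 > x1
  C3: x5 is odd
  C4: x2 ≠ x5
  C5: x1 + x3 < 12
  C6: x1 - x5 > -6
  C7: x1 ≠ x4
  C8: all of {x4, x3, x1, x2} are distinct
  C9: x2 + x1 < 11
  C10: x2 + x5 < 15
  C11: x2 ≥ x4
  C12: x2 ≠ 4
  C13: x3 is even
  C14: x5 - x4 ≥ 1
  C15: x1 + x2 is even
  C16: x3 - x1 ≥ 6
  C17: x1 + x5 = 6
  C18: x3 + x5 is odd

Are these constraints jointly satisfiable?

Satisfiable

Take x1 = 1, x2 = 9, x3 = 8, x4 = 2, x5 = 5. Then constraint 1: x4 - x2 = -7; constraint 5: x1 + x3 = 9, and every other listed constraint is also met.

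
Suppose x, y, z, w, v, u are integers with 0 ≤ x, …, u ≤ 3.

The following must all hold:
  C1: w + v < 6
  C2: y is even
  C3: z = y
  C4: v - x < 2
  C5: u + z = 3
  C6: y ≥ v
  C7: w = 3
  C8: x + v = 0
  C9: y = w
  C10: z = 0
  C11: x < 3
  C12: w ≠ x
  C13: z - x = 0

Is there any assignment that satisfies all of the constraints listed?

Unsatisfiable

Constraint 10 fixes z = 0 and constraint 7 fixes w = 3. Constraints 3 and 9 give z = y = w, so z = w. But 0 ≠ 3 — contradiction.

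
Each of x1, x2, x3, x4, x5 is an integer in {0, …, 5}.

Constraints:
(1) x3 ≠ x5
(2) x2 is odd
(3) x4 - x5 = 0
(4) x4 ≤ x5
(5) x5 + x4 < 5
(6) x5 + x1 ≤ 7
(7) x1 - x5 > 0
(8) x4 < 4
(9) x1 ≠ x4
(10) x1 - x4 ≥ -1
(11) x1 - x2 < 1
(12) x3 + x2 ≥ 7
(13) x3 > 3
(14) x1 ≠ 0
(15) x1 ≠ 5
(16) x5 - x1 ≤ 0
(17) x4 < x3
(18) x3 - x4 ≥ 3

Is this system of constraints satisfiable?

One satisfying assignment is x1 = 3, x2 = 5, x3 = 5, x4 = 2, x5 = 2.
For the less obvious constraints — constraint 3: x4 - x5 = 0; constraint 5: x5 + x4 = 4 — and the others hold by inspection.

Satisfiable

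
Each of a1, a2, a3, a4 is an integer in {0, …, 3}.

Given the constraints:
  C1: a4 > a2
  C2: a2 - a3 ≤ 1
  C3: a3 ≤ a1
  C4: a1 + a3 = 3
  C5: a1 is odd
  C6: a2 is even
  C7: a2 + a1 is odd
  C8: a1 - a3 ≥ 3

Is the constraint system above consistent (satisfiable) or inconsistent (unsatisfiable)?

Satisfiable

The assignment a1 = 3, a2 = 0, a3 = 0, a4 = 2 works:
  constraint 2 holds since a2 - a3 = 0.
  constraint 4 holds since a1 + a3 = 3.
The rest check out directly.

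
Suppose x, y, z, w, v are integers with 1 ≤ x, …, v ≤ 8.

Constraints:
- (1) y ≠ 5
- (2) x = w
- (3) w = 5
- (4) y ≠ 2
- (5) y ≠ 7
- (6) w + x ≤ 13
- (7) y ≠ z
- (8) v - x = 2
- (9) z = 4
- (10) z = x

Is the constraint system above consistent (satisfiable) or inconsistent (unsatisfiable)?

Unsatisfiable

Constraint 9 fixes z = 4 and constraint 3 fixes w = 5. Constraints 2 and 10 give z = x = w, so z = w. But 4 ≠ 5 — contradiction.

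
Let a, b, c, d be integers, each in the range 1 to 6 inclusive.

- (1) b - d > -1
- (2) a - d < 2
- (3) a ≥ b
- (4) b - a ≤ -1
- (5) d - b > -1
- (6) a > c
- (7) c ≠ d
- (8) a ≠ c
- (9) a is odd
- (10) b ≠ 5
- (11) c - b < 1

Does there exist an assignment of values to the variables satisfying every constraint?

Satisfiable

Setting (a, b, c, d) = (5, 4, 2, 4) satisfies everything: constraint 1: b - d = 0; constraint 2: a - d = 1, and the others follow.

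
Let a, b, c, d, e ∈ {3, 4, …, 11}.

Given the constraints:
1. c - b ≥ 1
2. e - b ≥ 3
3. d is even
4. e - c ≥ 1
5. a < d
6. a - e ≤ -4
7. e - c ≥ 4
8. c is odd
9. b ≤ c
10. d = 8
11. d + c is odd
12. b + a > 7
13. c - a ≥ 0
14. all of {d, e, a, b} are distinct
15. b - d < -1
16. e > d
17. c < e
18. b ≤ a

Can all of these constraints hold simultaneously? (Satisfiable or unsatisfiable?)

Satisfiable

Take a = 5, b = 4, c = 5, d = 8, e = 9. Then constraint 1: c - b = 1; constraint 2: e - b = 5; constraint 4: e - c = 4, and every other listed constraint is also met.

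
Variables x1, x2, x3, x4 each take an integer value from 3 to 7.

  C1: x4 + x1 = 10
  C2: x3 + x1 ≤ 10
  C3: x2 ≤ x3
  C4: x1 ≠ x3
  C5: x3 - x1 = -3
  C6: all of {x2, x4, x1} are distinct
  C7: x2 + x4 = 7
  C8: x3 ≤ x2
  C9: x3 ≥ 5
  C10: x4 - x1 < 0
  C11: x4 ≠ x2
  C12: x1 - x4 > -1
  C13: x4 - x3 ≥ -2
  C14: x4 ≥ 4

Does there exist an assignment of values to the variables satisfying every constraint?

From constraints 8 and 9: x2 ≥ x3 ≥ 5. From constraint 14: x4 ≥ 4. Hence x2 + x4 ≥ 9. But constraint 7 requires x2 + x4 = 7, and 7 < 9. Contradiction.

Unsatisfiable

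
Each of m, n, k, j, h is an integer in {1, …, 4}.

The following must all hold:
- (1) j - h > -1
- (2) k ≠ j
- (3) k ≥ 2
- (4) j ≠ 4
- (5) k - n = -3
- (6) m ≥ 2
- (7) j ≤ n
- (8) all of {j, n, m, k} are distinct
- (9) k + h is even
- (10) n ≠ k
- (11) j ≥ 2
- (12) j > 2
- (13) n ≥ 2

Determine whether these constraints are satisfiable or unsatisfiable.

Unsatisfiable

Constraints 3, 6, 11, and 13 confine each of j, n, m, k to the 3 values {2, …, 4} (the domain already gives each ≤ 4).
Constraint 8 requires all 4 of them to be distinct, but only 3 values are available — impossible by the pigeonhole principle.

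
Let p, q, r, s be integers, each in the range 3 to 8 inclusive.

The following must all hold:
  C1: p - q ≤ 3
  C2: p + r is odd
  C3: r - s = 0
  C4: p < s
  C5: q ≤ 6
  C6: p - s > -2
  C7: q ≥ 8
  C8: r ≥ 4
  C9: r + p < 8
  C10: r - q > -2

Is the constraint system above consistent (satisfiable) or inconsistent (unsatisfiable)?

Unsatisfiable

From constraint 7: q ≥ 8. From constraint 5: q ≤ 6. But 6 < 8, so no value of q works.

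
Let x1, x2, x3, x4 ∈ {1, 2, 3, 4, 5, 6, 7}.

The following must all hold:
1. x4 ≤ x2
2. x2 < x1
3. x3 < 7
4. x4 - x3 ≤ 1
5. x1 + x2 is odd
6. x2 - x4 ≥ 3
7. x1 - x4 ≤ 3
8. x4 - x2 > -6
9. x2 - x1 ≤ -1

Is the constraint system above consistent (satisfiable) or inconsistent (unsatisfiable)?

Unsatisfiable

Constraints 6, 7, and 9 give x2 − x4 ≥ 3, x4 − x1 ≥ -3, x1 − x2 ≥ 1.
Adding all 3 inequalities: the left sides telescope to 0, and the right sides sum to 3 + (-3) + 1 = 1. So 0 ≥ 1, which is false.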